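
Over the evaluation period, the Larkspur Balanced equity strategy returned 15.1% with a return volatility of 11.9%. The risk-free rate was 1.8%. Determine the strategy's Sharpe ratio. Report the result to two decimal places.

1.12

Sharpe = (Rp − Rf) / σp = (15.1% − 1.8%) / 11.9% = 13.30% / 11.9% = 1.1176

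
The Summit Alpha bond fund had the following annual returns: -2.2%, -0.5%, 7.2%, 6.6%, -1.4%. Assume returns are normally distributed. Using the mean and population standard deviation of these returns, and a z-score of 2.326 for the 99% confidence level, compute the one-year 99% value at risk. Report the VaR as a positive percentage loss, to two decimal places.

μ = (-2.2 − 0.5 + 7.2 + 6.6 − 1.4) / 5 = 9.70 / 5 = 1.9400%
Σ(r − μ)² = (-2.2 − 1.9400)² + (-0.5 − 1.9400)² + (7.2 − 1.9400)² + … = 83.6320
σ = √[83.6320 / 5] = 4.0898%
VaR = −(μ − z·σ) = −(1.9400 − 2.326 × 4.0898) = −(-7.5729) = 7.5729%

7.57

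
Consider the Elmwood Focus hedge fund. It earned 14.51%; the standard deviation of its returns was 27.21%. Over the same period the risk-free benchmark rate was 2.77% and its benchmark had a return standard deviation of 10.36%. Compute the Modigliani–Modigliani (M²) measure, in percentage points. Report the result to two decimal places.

7.24

Sharpe = (Rp − Rf) / σp = (14.51% − 2.77%) / 27.21% = 0.4315
M² = Rf + Sharpe × σm = 2.77% + 0.4315 × 10.36% = 7.2403%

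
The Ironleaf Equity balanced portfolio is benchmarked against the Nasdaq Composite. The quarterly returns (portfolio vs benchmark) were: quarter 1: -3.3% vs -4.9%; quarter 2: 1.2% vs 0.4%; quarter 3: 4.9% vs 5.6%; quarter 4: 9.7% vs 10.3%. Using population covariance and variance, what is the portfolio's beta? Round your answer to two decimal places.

r̄p = 3.1250%,  r̄m = 2.8500%
Cov = Σ(rp − r̄p)(rm − r̄m) / 4 = 27.0938
Var(rm) = Σ(rm − r̄m)² / 4 = 32.2825
β = Cov / Var = 27.0938 / 32.2825 = 0.8393

0.84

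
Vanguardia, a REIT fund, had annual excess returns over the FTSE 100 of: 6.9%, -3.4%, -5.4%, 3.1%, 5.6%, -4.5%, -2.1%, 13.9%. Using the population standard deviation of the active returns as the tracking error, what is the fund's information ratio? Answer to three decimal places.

r̄ = (6.9 − 3.4 − 5.4 + 3.1 + 5.6 − 4.5 − 2.1 + 13.9) / 8 = 14.10 / 8 = 1.7625%
Population std dev = √[322.3188 / 8] = 6.3474%
IR = r̄ / tracking error = 1.7625 / 6.3474 = 0.2777

0.278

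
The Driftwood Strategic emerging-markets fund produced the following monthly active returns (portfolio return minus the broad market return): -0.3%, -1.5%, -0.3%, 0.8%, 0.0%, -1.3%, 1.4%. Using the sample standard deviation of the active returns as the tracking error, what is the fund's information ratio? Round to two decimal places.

r̄ = (-0.3 − 1.5 − 0.3 + 0.8 + 0 − 1.3 + 1.4) / 7 = -0.1714%
Σ(r − r̄)² = 6.5143; sample σ = √(6.5143/6) = 1.0420%
IR = r̄ / tracking error = -0.1714 / 1.0420 = -0.1645

-0.16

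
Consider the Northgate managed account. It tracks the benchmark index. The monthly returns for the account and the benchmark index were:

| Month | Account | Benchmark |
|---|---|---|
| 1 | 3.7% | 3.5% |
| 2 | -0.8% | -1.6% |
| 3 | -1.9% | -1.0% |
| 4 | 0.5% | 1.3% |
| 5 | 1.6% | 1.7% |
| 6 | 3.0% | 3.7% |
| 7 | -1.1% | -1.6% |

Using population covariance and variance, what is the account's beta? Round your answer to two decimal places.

r̄p = 0.7143%,  r̄m = 0.8571%
Cov = Σ(rp − r̄p)(rm − r̄m) / 7 = 4.0106
Var(rm) = Σ(rm − r̄m)² / 7 = 4.4996
β = Cov / Var = 4.0106 / 4.4996 = 0.8913

0.89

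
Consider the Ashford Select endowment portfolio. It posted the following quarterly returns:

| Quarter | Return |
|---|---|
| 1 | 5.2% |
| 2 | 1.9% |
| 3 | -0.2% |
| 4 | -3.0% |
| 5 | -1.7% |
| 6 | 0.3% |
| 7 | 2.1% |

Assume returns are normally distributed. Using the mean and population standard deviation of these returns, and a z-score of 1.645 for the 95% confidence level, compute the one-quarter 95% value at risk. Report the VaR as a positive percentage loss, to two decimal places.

r̄ = (5.2 + 1.9 − 0.2 − 3 − 1.7 + 0.3 + 2.1) / 7 = 0.6571%
Population std dev = √[44.0571 / 7] = 2.5088%
VaR = −(r̄ − z·σ) = −(0.6571 − 1.645 × 2.5088) = −(-3.4699) = 3.4699%

3.47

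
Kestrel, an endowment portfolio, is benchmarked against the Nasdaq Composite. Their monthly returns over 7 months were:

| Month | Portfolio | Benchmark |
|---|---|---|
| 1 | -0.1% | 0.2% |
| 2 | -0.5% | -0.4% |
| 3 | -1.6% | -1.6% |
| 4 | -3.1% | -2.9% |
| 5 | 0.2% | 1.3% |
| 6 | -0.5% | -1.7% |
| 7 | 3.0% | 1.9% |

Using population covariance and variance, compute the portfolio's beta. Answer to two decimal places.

r̄p = -0.3714%,  r̄m = -0.4571%
Cov = Σ(rp − r̄p)(rm − r̄m) / 7 = 2.4788
Var(rm) = Σ(rm − r̄m)² / 7 = 2.5567
β = Cov / Var = 2.4788 / 2.5567 = 0.9695

0.97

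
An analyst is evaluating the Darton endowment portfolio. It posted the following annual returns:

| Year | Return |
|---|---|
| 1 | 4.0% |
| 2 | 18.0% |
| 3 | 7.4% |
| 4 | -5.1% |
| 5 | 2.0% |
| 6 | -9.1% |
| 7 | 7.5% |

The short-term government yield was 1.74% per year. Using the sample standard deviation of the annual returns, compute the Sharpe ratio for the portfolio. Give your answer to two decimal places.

0.20

μ = (4 + 18 + 7.4 − 5.1 + 2 − 9.1 + 7.5) / 7 = 24.70 / 7 = 3.5286%
Sample σ = √[Σ(r − μ)² / 6] = √[476.6743 / 6] = √79.4457 = 8.9132%
Sharpe = (μ − rf) / σ = (3.5286 − 1.74) / 8.9132 = 1.7886 / 8.9132 = 0.2007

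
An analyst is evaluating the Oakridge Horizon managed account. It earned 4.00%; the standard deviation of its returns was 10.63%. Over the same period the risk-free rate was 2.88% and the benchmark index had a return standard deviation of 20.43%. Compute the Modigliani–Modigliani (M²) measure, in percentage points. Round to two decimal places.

Sharpe = (Rp − Rf) / σp = (4.00% − 2.88%) / 10.63% = 0.1054
M² = Rf + Sharpe × σm = 2.88% + 0.1054 × 20.43% = 5.0333%

5.03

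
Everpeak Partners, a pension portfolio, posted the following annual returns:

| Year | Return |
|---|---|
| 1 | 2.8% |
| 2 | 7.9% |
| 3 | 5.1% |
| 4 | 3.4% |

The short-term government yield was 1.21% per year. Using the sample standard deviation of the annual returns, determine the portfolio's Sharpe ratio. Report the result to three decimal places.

1.571

r̄ = (2.8 + 7.9 + 5.1 + 3.4) / 4 = 4.8000%
Σ(r − r̄)² = (2.8 − 4.8000)² + (7.9 − 4.8000)² + … = 15.6600
σ = √[15.6600 / 3] = 2.2847%
Sharpe = (r̄ − rf) / σ = (4.8000 − 1.21) / 2.2847 = 3.5900 / 2.2847 = 1.5713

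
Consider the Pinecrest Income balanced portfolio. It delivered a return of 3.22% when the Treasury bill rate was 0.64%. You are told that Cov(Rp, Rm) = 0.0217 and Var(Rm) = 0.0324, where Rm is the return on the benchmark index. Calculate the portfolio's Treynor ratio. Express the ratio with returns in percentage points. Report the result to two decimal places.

3.85

β = Cov / Var = 0.0217 / 0.0324 = 0.6698
Treynor = (Rp − Rf) / β = (3.22% − 0.64%) / 0.6698 = 2.58 / 0.6698 = 3.8519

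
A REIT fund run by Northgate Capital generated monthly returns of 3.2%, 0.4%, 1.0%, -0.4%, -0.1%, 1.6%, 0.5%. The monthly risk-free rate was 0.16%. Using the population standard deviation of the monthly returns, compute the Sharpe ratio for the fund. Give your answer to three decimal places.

0.644

r̄ = (3.2 + 0.4 + 1 − 0.4 − 0.1 + 1.6 + 0.5) / 7 = 6.20 / 7 = 0.8857%
Population std dev = √[8.8886 / 7] = 1.1269%
Sharpe = (r̄ − rf) / σ = (0.8857 − 0.16) / 1.1269 = 0.7257 / 1.1269 = 0.6440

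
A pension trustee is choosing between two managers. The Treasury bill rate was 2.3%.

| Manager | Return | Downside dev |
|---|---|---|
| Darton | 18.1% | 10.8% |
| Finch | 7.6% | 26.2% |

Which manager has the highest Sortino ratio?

Darton: Sortino ratio = (18.1% − 2.3%) / 10.8% = 1.463
Finch: Sortino ratio = (7.6% − 2.3%) / 26.2% = 0.202
Highest: Darton (1.463).

Darton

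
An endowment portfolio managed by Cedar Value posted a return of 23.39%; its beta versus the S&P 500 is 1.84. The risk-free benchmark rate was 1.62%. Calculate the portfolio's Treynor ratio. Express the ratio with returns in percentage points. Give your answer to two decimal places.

Treynor = (Rp − Rf) / β = (23.39% − 1.62%) / 1.84 = 21.77 / 1.84 = 11.8315

11.83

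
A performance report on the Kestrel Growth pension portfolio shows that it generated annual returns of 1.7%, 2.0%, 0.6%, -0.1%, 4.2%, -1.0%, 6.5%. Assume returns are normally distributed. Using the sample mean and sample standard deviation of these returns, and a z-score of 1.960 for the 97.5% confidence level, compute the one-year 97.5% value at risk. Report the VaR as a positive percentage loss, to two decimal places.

μ = (1.7 + 2 + 0.6 − 0.1 + 4.2 − 1 + 6.5) / 7 = 1.9857%
Sample σ = √[Σ(r − μ)² / 6] = √[40.5486 / 6] = √6.7581 = 2.5996%
VaR = −(μ − z·σ) = −(1.9857 − 1.960 × 2.5996) = −(-3.1095) = 3.1095%

3.11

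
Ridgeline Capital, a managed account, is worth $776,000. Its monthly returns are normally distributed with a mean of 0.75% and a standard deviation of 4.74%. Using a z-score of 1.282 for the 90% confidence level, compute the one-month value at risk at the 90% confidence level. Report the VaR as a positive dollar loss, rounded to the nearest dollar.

Return at the 90% tail: μ − z·σ = 0.75% − 1.282 × 4.74% = 0.75 − 6.07668 = -5.32668%
VaR = −(-5.32668%) × $776,000 = 5.32668% × $776,000 = $41,335

$41,335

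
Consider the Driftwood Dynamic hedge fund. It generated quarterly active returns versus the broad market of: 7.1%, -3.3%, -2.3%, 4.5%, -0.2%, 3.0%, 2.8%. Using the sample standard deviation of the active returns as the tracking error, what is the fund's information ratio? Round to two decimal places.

0.44

μ = (7.1 − 3.3 − 2.3 + 4.5 − 0.2 + 3 + 2.8) / 7 = 11.60 / 7 = 1.6571%
Σ(r − μ)² = (7.1 − 1.6571)² + (-3.3 − 1.6571)² + (-2.3 − 1.6571)² + … = 84.4971
σ = √[84.4971 / 6] = 3.7527%
IR = μ / tracking error = 1.6571 / 3.7527 = 0.4416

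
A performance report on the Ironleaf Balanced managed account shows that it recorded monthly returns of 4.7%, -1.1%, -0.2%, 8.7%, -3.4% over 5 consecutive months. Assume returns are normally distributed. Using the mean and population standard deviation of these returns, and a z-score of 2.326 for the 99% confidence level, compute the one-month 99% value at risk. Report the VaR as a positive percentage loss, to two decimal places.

8.42

r̄ = (4.7 − 1.1 − 0.2 + 8.7 − 3.4) / 5 = 1.7400%
Population std dev = √[95.4520 / 5] = 4.3693%
VaR = −(r̄ − z·σ) = −(1.7400 − 2.326 × 4.3693) = −(-8.4230) = 8.4230%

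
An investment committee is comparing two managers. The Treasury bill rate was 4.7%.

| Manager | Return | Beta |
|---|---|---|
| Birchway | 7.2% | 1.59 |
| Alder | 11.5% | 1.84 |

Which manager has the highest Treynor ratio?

Alder

Birchway: Treynor = (7.2% − 4.7%) / 1.59 = 1.572
Alder: Treynor = (11.5% − 4.7%) / 1.84 = 3.696
Highest: Alder (3.696).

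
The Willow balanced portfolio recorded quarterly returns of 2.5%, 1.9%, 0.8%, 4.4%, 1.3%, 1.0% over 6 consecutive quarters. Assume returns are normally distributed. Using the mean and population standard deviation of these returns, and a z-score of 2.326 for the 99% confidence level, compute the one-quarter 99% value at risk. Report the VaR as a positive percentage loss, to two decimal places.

0.86

Mean return r̄ = 11.90 / 6 = 1.9833%
Σ(r − r̄)² = 8.9483; population σ = √(8.9483/6) = 1.2212%
VaR = −(r̄ − z·σ) = −(1.9833 − 2.326 × 1.2212) = −(-0.8572) = 0.8572%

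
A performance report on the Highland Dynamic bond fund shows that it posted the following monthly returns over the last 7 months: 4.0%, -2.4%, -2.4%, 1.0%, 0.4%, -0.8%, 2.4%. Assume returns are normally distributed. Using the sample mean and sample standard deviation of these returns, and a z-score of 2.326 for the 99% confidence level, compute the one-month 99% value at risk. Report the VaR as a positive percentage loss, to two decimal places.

5.25

Mean return r̄ = 2.20 / 7 = 0.3143%
Σ(r − r̄)² = (4 − 0.3143)² + (-2.4 − 0.3143)² + (-2.4 − 0.3143)² + … = 34.3886
sample σ = √(34.3886 / 6) = √5.7314 = 2.3940%
VaR = −(r̄ − z·σ) = −(0.3143 − 2.326 × 2.3940) = −(-5.2541) = 5.2541%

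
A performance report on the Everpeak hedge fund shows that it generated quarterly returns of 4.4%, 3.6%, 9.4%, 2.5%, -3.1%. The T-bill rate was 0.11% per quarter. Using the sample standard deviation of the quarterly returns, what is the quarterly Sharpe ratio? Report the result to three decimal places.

0.726

r̄ = (4.4 + 3.6 + 9.4 + 2.5 − 3.1) / 5 = 16.80 / 5 = 3.3600%
Σ(r − r̄)² = (4.4 − 3.3600)² + (3.6 − 3.3600)² + … = 80.0920
σ = √[80.0920 / 4] = 4.4747%
Sharpe = (r̄ − rf) / σ = (3.3600 − 0.11) / 4.4747 = 3.2500 / 4.4747 = 0.7263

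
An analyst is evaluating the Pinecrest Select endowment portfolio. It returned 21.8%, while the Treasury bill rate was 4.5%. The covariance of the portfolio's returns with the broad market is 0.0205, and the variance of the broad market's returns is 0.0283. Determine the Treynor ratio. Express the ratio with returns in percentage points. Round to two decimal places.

23.88

β = Cov / Var = 0.0205 / 0.0283 = 0.7244
Treynor = (Rp − Rf) / β = (21.8% − 4.5%) / 0.7244 = 17.30 / 0.7244 = 23.8818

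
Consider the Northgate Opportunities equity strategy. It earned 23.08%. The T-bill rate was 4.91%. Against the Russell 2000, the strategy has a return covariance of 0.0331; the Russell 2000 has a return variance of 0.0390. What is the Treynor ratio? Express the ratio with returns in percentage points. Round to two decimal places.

21.41

β = Cov / Var = 0.0331 / 0.0390 = 0.8487
Treynor = (Rp − Rf) / β = (23.08% − 4.91%) / 0.8487 = 18.17 / 0.8487 = 21.4092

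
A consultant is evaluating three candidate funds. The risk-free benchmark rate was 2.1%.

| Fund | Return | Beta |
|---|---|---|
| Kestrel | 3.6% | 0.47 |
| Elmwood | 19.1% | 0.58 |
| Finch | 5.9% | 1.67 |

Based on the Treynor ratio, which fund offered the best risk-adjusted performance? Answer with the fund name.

Kestrel: Treynor = (3.6% − 2.1%) / 0.47 = 3.191
Elmwood: Treynor = (19.1% − 2.1%) / 0.58 = 29.310
Finch: Treynor = (5.9% − 2.1%) / 1.67 = 2.275
Highest: Elmwood (29.310).

Elmwood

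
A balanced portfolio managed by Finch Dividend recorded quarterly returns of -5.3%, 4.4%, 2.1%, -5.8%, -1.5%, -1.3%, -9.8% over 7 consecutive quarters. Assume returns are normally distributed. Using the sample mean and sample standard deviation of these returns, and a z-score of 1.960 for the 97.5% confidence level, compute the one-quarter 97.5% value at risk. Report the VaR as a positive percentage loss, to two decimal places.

12.03

Mean return r̄ = -17.20 / 7 = -2.4571%
Σ(r − r̄)² = (-5.3 − (-2.4571))² + (4.4 − (-2.4571))² + … = 143.2171
sample σ = √(143.2171 / 6) = √23.8695 = 4.8856%
VaR = −(r̄ − z·σ) = −(-2.4571 − 1.960 × 4.8856) = −(-12.0329) = 12.0329%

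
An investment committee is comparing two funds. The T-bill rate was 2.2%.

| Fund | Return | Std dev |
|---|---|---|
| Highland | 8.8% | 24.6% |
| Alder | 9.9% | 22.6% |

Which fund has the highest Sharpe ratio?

Highland: Sharpe ratio = (8.8% − 2.2%) / 24.6% = 0.268
Alder: Sharpe ratio = (9.9% − 2.2%) / 22.6% = 0.341
Highest: Alder (0.341).

Alder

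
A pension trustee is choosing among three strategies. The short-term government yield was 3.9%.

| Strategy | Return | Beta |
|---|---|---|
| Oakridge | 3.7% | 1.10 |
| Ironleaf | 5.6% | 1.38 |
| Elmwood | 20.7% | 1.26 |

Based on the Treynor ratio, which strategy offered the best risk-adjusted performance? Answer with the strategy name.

Oakridge: Treynor = (3.7% − 3.9%) / 1.10 = -0.182
Ironleaf: Treynor = (5.6% − 3.9%) / 1.38 = 1.232
Elmwood: Treynor = (20.7% − 3.9%) / 1.26 = 13.333
Highest: Elmwood (13.333).

Elmwood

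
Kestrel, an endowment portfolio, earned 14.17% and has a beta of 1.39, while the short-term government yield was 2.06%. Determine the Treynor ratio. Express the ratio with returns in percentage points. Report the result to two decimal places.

Treynor = (Rp − Rf) / β = (14.17% − 2.06%) / 1.39 = 12.11 / 1.39 = 8.7122

8.71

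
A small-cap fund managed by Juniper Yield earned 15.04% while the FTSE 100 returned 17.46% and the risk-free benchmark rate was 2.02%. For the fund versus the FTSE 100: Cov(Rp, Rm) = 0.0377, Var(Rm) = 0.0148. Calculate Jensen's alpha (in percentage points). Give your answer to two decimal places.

-26.31

β = Cov / Var = 0.0377 / 0.0148 = 2.5473
E[R] = Rf + β(Rm − Rf) = 2.02% + 2.5473 × (17.46% − 2.02%) = 41.3503%
α = Rp − E[R] = 15.04% − 41.3503% = -26.3103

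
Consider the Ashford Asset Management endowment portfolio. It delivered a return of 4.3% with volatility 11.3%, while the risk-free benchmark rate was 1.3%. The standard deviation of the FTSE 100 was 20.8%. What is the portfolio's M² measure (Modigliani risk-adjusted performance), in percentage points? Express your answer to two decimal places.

Sharpe = (Rp − Rf) / σp = (4.3% − 1.3%) / 11.3% = 0.2655
M² = Rf + Sharpe × σm = 1.3% + 0.2655 × 20.8% = 6.8224%

6.82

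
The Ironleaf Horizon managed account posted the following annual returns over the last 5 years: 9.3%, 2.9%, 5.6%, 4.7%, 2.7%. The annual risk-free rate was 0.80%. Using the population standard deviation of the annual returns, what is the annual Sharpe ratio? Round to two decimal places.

1.77

r̄ = (9.3 + 2.9 + 5.6 + 4.7 + 2.7) / 5 = 5.0400%
Σ(r − r̄)² = (9.3 − 5.0400)² + (2.9 − 5.0400)² + (5.6 − 5.0400)² + … = 28.6320
σ = √[28.6320 / 5] = 2.3930%
Sharpe = (r̄ − rf) / σ = (5.0400 − 0.8) / 2.3930 = 4.2400 / 2.3930 = 1.7718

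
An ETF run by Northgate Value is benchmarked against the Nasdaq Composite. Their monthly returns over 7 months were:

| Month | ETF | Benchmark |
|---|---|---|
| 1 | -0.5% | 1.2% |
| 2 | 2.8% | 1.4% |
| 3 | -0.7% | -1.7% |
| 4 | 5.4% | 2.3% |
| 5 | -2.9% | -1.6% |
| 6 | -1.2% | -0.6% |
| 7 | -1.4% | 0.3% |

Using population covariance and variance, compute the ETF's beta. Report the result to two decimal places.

1.50

r̄p = 0.2143%,  r̄m = 0.1857%
Cov = Σ(rp − r̄p)(rm − r̄m) / 7 = 3.0845
Var(rm) = Σ(rm − r̄m)² / 7 = 2.0498
β = Cov / Var = 3.0845 / 2.0498 = 1.5048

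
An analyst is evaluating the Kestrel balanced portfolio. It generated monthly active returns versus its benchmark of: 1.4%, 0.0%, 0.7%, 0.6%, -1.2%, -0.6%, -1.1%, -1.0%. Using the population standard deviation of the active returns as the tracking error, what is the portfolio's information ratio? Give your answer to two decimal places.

-0.16

μ = (1.4 + 0 + 0.7 + 0.6 − 1.2 − 0.6 − 1.1 − 1) / 8 = -0.1500%
Σ(r − μ)² = (1.4 − (-0.1500))² + (0 − (-0.1500))² + (0.7 − (-0.1500))² + … = 6.6400
σ = √[6.6400 / 8] = 0.9110%
IR = μ / tracking error = -0.1500 / 0.9110 = -0.1647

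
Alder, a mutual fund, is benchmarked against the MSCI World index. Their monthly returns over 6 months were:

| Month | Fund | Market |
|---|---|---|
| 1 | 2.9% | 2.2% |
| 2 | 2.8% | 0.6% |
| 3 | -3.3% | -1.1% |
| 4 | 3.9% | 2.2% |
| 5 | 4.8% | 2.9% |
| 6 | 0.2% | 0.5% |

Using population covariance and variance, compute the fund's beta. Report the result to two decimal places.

1.86

r̄p = 1.8833%,  r̄m = 1.2167%
Cov = Σ(rp − r̄p)(rm − r̄m) / 6 = 3.4236
Var(rm) = Σ(rm − r̄m)² / 6 = 1.8381
β = Cov / Var = 3.4236 / 1.8381 = 1.8626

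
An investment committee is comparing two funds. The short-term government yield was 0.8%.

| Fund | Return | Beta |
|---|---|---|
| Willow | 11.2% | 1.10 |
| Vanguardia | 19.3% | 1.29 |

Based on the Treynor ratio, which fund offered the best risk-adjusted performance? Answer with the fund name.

Willow: Treynor = (11.2% − 0.8%) / 1.10 = 9.455
Vanguardia: Treynor = (19.3% − 0.8%) / 1.29 = 14.341
Highest: Vanguardia (14.341).

Vanguardia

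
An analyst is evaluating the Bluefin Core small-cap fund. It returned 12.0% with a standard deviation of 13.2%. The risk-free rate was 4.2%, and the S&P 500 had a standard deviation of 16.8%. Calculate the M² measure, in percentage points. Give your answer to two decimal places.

14.13

Sharpe = (Rp − Rf) / σp = (12.0% − 4.2%) / 13.2% = 0.5909
M² = Rf + Sharpe × σm = 4.2% + 0.5909 × 16.8% = 14.1271%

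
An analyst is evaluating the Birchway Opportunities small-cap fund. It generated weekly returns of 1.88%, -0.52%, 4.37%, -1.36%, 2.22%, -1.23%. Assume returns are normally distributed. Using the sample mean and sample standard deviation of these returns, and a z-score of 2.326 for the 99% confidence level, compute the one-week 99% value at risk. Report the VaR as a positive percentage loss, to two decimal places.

4.45

r̄ = (1.88 − 0.52 + 4.37 − 1.36 + 2.22 − 1.23) / 6 = 0.8933%
Σ(r − r̄)² = 26.4043; sample σ = √(26.4043/5) = 2.2980%
VaR = −(r̄ − z·σ) = −(0.8933 − 2.326 × 2.2980) = −(-4.4518) = 4.4518%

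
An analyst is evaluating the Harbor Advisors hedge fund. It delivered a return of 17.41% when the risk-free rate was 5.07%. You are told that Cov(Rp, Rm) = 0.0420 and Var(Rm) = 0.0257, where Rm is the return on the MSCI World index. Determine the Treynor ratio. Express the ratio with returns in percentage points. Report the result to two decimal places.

7.55

β = Cov / Var = 0.0420 / 0.0257 = 1.6342
Treynor = (Rp − Rf) / β = (17.41% − 5.07%) / 1.6342 = 12.34 / 1.6342 = 7.5511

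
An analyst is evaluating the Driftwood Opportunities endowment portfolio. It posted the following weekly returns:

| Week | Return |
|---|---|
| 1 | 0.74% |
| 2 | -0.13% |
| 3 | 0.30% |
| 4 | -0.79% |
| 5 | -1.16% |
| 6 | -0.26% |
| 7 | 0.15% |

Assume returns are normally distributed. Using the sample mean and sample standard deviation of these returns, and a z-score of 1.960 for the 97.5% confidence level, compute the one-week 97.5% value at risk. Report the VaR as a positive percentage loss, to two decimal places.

r̄ = (0.74 − 0.13 + 0.3 − 0.79 − 1.16 − 0.26 + 0.15) / 7 = -0.1643%
Σ(r − r̄)² = 2.5254; sample σ = √(2.5254/6) = 0.6488%
VaR = −(r̄ − z·σ) = −(-0.1643 − 1.960 × 0.6488) = −(-1.4359) = 1.4359%

1.44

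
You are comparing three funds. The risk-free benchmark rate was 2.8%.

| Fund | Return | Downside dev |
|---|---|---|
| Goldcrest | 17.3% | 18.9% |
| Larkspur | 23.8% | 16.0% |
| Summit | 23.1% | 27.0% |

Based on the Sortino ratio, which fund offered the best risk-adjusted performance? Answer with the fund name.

Goldcrest: Sortino ratio = (17.3% − 2.8%) / 18.9% = 0.767
Larkspur: Sortino ratio = (23.8% − 2.8%) / 16.0% = 1.313
Summit: Sortino ratio = (23.1% − 2.8%) / 27.0% = 0.752
Highest: Larkspur (1.313).

Larkspur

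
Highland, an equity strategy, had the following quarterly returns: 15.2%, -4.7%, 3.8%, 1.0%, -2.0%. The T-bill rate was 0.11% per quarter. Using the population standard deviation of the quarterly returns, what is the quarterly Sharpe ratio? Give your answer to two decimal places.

r̄ = (15.2 − 4.7 + 3.8 + 1 − 2) / 5 = 2.6600%
Population σ = √[Σ(r − r̄)² / 5] = √[237.1920 / 5] = √47.4384 = 6.8876%
Sharpe = (r̄ − rf) / σ = (2.6600 − 0.11) / 6.8876 = 2.5500 / 6.8876 = 0.3702

0.37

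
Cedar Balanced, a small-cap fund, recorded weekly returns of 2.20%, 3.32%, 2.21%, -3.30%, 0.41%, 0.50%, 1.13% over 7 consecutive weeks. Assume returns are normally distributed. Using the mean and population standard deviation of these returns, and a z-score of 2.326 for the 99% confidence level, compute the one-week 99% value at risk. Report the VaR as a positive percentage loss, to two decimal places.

r̄ = (2.2 + 3.32 + 2.21 − 3.3 + 0.41 + 0.5 + 1.13) / 7 = 6.470 / 7 = 0.9243%
Population σ = √[Σ(r − r̄)² / 7] = √[27.3514 / 7] = √3.9073 = 1.9767%
VaR = −(r̄ − z·σ) = −(0.9243 − 2.326 × 1.9767) = −(-3.6735) = 3.6735%

3.67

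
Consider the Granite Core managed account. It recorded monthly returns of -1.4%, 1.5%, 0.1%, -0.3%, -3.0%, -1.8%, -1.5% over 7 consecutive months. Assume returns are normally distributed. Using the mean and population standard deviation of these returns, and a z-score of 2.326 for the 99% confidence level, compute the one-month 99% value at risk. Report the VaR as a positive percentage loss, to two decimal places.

r̄ = (-1.4 + 1.5 + 0.1 − 0.3 − 3 − 1.8 − 1.5) / 7 = -0.9143%
Population std dev = √[12.9486 / 7] = 1.3601%
VaR = −(r̄ − z·σ) = −(-0.9143 − 2.326 × 1.3601) = −(-4.0779) = 4.0779%

4.08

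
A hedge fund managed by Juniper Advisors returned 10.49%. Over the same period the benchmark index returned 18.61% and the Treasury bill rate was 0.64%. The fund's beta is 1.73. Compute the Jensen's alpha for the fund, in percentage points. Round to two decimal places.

CAPM expected return = Rf + β(Rm − Rf) = 0.64% + 1.73 × (18.61% − 0.64%) = 0.64 + 1.73 × 17.97 = 31.7281%
Jensen's α = Rp − E[R] = 10.49% − 31.7281% = -21.2381

-21.24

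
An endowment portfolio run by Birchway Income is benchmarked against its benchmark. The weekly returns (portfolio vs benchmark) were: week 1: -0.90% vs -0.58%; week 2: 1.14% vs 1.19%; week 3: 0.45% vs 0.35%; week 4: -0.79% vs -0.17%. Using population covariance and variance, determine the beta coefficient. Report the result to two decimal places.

r̄p = -0.0250%,  r̄m = 0.1975%
Cov = Σ(rp − r̄p)(rm − r̄m) / 4 = 0.5475
Var(rm) = Σ(rm − r̄m)² / 4 = 0.4370
β = Cov / Var = 0.5475 / 0.4370 = 1.2529

1.25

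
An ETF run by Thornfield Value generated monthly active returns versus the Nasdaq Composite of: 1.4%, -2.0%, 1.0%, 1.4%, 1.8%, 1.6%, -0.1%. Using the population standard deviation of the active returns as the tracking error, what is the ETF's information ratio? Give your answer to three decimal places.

μ = (1.4 − 2 + 1 + 1.4 + 1.8 + 1.6 − 0.1) / 7 = 5.10 / 7 = 0.7286%
Σ(r − μ)² = (1.4 − 0.7286)² + (-2 − 0.7286)² + (1 − 0.7286)² + … = 11.0143
σ = √[11.0143 / 7] = 1.2544%
IR = μ / tracking error = 0.7286 / 1.2544 = 0.5808

0.581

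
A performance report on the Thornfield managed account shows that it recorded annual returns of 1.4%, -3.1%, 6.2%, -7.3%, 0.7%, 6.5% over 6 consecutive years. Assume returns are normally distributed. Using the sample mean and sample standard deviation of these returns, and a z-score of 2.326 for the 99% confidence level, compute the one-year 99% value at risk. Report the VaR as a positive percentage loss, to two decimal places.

11.70

r̄ = (1.4 − 3.1 + 6.2 − 7.3 + 0.7 + 6.5) / 6 = 0.7333%
Sample std dev = √[142.8133 / 5] = 5.3444%
VaR = −(r̄ − z·σ) = −(0.7333 − 2.326 × 5.3444) = −(-11.6978) = 11.6978%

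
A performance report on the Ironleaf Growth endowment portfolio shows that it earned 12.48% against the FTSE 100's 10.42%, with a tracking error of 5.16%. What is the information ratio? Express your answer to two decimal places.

IR = (Rp − Rb) / TE = (12.48% − 10.42%) / 5.16% = 2.06% / 5.16% = 0.3992

0.40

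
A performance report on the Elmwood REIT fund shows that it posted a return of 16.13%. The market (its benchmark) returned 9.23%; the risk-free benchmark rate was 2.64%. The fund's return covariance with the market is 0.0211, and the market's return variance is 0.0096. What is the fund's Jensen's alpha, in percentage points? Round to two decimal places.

-0.99

β = Cov / Var = 0.0211 / 0.0096 = 2.1979
E[R] = Rf + β(Rm − Rf) = 2.64% + 2.1979 × (9.23% − 2.64%) = 17.1242%
α = Rp − E[R] = 16.13% − 17.1242% = -0.9942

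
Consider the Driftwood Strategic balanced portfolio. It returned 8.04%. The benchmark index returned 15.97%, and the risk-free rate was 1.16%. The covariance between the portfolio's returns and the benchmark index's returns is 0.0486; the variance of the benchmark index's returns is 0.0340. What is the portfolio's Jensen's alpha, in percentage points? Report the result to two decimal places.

-14.29

β = Cov / Var = 0.0486 / 0.0340 = 1.4294
E[R] = Rf + β(Rm − Rf) = 1.16% + 1.4294 × (15.97% − 1.16%) = 22.3294%
α = Rp − E[R] = 8.04% − 22.3294% = -14.2894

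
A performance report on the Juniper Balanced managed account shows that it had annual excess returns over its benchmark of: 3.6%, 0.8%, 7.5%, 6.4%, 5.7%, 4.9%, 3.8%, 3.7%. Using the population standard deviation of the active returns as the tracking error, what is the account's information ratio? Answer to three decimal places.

Mean return r̄ = 36.40 / 8 = 4.5500%
Population σ = √[Σ(r − r̄)² / 8] = √[29.8200 / 8] = √3.7275 = 1.9307%
IR = r̄ / tracking error = 4.5500 / 1.9307 = 2.3567

2.357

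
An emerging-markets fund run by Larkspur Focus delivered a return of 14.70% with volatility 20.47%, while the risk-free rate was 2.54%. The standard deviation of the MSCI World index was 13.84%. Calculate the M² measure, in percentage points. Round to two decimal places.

10.76

Sharpe = (Rp − Rf) / σp = (14.70% − 2.54%) / 20.47% = 0.5940
M² = Rf + Sharpe × σm = 2.54% + 0.5940 × 13.84% = 10.7610%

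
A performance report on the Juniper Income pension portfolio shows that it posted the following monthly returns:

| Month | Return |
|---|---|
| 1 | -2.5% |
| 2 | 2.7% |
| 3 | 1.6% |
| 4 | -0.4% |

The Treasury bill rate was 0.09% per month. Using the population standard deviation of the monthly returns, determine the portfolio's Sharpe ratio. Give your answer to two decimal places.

0.13

Mean return r̄ = 1.40 / 4 = 0.3500%
Population std dev = √[15.7700 / 4] = 1.9856%
Sharpe = (r̄ − rf) / σ = (0.3500 − 0.09) / 1.9856 = 0.2600 / 1.9856 = 0.1309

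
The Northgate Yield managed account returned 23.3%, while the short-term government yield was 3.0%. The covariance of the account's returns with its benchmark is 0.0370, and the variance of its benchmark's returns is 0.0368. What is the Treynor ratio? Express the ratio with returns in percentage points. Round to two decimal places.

20.19

β = Cov / Var = 0.0370 / 0.0368 = 1.0054
Treynor = (Rp − Rf) / β = (23.3% − 3.0%) / 1.0054 = 20.30 / 1.0054 = 20.1910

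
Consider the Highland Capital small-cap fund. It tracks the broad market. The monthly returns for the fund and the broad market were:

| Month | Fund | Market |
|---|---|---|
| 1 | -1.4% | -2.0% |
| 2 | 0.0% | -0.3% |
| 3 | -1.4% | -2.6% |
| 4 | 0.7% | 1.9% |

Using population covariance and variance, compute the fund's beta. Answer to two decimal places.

r̄p = -0.5250%,  r̄m = -0.7500%
Cov = Σ(rp − r̄p)(rm − r̄m) / 4 = 1.5488
Var(rm) = Σ(rm − r̄m)² / 4 = 3.0525
β = Cov / Var = 1.5488 / 3.0525 = 0.5074

0.51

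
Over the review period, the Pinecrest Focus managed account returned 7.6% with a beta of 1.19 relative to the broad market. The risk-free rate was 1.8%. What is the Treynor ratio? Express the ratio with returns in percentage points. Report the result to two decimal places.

Treynor = (Rp − Rf) / β = (7.6% − 1.8%) / 1.19 = 5.80 / 1.19 = 4.8739

4.87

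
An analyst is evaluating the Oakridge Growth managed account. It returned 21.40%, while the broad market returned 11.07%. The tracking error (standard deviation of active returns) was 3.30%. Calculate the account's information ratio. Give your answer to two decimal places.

3.13

IR = (Rp − Rb) / TE = (21.40% − 11.07%) / 3.30% = 10.33% / 3.30% = 3.1303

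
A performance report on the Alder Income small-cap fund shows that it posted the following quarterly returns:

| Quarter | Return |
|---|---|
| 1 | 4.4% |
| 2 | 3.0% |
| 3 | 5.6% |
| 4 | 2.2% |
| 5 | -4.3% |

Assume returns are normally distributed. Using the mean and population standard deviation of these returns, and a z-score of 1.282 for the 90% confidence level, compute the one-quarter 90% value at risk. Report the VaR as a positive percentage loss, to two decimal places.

r̄ = (4.4 + 3 + 5.6 + 2.2 − 4.3) / 5 = 2.1800%
Σ(r − r̄)² = (4.4 − 2.1800)² + (3 − 2.1800)² + … = 59.2880
population σ = √(59.2880 / 5) = √11.8576 = 3.4435%
VaR = −(r̄ − z·σ) = −(2.1800 − 1.282 × 3.4435) = −(-2.2346) = 2.2346%

2.23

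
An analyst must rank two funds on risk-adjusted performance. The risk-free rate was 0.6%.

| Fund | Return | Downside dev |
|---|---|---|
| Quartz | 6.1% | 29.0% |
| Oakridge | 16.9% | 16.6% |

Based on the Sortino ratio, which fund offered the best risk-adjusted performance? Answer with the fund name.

Quartz: Sortino ratio = (6.1% − 0.6%) / 29.0% = 0.190
Oakridge: Sortino ratio = (16.9% − 0.6%) / 16.6% = 0.982
Highest: Oakridge (0.982).

Oakridge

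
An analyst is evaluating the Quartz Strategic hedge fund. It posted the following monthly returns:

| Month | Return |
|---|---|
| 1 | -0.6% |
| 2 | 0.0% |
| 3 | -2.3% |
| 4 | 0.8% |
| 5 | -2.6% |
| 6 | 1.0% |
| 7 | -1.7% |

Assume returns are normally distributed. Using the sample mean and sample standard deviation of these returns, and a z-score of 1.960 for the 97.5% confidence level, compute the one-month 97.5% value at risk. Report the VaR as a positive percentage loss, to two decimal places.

3.63

Mean return r̄ = -5.40 / 7 = -0.7714%
Sample σ = √[Σ(r − r̄)² / 6] = √[12.7743 / 6] = √2.1291 = 1.4591%
VaR = −(r̄ − z·σ) = −(-0.7714 − 1.960 × 1.4591) = −(-3.6312) = 3.6312%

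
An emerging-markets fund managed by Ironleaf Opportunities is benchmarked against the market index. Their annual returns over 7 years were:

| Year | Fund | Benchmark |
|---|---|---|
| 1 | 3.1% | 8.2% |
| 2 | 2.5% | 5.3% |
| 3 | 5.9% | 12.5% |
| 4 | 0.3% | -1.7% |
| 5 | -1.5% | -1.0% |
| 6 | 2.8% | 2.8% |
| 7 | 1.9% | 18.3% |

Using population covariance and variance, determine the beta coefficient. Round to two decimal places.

0.19

r̄p = 2.1429%,  r̄m = 6.3429%
Cov = Σ(rp − r̄p)(rm − r̄m) / 7 = 8.6967
Var(rm) = Σ(rm − r̄m)² / 7 = 45.2253
β = Cov / Var = 8.6967 / 45.2253 = 0.1923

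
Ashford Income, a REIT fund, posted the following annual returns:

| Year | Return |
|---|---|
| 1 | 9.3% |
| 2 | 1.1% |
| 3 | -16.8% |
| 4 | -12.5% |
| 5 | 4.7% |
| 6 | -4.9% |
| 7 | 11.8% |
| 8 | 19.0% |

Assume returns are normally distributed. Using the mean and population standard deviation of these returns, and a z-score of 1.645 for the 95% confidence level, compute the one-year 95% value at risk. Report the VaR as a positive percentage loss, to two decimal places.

17.43

r̄ = (9.3 + 1.1 − 16.8 − 12.5 + 4.7 − 4.9 + 11.8 + 19) / 8 = 11.70 / 8 = 1.4625%
Population σ = √[Σ(r − r̄)² / 8] = √[1055.4188 / 8] = √131.9274 = 11.4860%
VaR = −(r̄ − z·σ) = −(1.4625 − 1.645 × 11.4860) = −(-17.4320) = 17.4320%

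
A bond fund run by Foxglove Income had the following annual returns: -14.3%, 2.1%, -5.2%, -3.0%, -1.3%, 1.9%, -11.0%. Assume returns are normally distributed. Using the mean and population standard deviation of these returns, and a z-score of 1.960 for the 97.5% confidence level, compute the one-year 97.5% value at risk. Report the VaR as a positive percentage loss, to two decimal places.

r̄ = (-14.3 + 2.1 − 5.2 − 3 − 1.3 + 1.9 − 11) / 7 = -4.4000%
Population σ = √[Σ(r − r̄)² / 7] = √[235.7200 / 7] = √33.6743 = 5.8030%
VaR = −(r̄ − z·σ) = −(-4.4000 − 1.960 × 5.8030) = −(-15.7739) = 15.7739%

15.77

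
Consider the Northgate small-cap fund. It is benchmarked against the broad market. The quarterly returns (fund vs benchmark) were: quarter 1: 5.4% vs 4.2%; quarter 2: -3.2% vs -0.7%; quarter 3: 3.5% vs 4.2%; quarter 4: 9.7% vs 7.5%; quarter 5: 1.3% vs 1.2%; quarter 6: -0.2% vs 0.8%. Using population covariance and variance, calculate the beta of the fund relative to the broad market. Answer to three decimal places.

1.484

r̄p = 2.7500%,  r̄m = 2.8667%
Cov = Σ(rp − r̄p)(rm − r̄m) / 6 = 11.0783
Var(rm) = Σ(rm − r̄m)² / 6 = 7.4656
β = Cov / Var = 11.0783 / 7.4656 = 1.4839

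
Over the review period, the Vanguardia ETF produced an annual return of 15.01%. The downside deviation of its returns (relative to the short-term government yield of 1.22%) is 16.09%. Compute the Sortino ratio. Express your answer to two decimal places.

0.86

Sortino = (Rp − Rf) / σd = (15.01% − 1.22%) / 16.09% = 13.79% / 16.09% = 0.8571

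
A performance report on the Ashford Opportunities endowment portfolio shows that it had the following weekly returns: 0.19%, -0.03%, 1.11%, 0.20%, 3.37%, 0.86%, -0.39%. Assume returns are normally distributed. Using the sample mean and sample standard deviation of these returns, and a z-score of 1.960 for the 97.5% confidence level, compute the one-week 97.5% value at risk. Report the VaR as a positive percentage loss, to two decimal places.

1.71

r̄ = (0.19 − 0.03 + 1.11 + 0.2 + 3.37 + 0.86 − 0.39) / 7 = 0.7586%
Sample σ = √[Σ(r − r̄)² / 6] = √[9.5297 / 6] = √1.5883 = 1.2603%
VaR = −(r̄ − z·σ) = −(0.7586 − 1.960 × 1.2603) = −(-1.7116) = 1.7116%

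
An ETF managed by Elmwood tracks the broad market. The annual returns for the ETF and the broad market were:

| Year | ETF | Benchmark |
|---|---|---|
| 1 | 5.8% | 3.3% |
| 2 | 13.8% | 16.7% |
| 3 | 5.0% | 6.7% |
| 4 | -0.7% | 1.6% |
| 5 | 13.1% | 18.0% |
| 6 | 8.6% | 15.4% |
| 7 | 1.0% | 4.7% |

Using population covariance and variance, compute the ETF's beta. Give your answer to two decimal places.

0.73

r̄p = 6.6571%,  r̄m = 9.4857%
Cov = Σ(rp − r̄p)(rm − r̄m) / 7 = 30.4122
Var(rm) = Σ(rm − r̄m)² / 7 = 41.5184
β = Cov / Var = 30.4122 / 41.5184 = 0.7325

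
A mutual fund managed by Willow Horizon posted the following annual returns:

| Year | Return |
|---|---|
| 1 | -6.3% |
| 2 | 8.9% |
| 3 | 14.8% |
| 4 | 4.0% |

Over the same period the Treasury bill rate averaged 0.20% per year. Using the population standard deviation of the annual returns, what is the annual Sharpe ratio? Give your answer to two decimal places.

μ = (-6.3 + 8.9 + 14.8 + 4) / 4 = 21.40 / 4 = 5.3500%
Σ(r − μ)² = (-6.3 − 5.3500)² + (8.9 − 5.3500)² + (14.8 − 5.3500)² + … = 239.4500
σ = √[239.4500 / 4] = 7.7371%
Sharpe = (μ − rf) / σ = (5.3500 − 0.2) / 7.7371 = 5.1500 / 7.7371 = 0.6656

0.67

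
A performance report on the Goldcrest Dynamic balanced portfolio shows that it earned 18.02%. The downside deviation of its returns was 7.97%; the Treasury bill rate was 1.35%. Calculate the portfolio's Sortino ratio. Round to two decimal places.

2.09

Sortino = (Rp − Rf) / σd = (18.02% − 1.35%) / 7.97% = 16.67% / 7.97% = 2.0916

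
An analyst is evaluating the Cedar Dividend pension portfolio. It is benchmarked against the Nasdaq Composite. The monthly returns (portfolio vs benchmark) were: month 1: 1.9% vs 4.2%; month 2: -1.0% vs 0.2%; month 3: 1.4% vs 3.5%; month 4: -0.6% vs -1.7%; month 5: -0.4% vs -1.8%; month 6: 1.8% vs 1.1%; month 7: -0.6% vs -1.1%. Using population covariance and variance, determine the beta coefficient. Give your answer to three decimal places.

r̄p = 0.3571%,  r̄m = 0.6286%
Cov = Σ(rp − r̄p)(rm − r̄m) / 7 = 2.2127
Var(rm) = Σ(rm − r̄m)² / 7 = 5.1020
β = Cov / Var = 2.2127 / 5.1020 = 0.4337

0.434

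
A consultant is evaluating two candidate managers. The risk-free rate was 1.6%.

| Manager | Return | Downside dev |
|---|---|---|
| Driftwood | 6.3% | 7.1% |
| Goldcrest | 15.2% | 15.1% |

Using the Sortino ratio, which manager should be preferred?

Driftwood: Sortino ratio = (6.3% − 1.6%) / 7.1% = 0.662
Goldcrest: Sortino ratio = (15.2% − 1.6%) / 15.1% = 0.901
Highest: Goldcrest (0.901).

Goldcrest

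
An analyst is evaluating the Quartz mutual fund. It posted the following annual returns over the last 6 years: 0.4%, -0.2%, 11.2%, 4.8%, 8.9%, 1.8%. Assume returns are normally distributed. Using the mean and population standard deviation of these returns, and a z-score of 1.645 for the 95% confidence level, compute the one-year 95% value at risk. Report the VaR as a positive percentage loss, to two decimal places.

μ = (0.4 − 0.2 + 11.2 + 4.8 + 8.9 + 1.8) / 6 = 26.90 / 6 = 4.4833%
Population std dev = √[110.5283 / 6] = 4.2920%
VaR = −(μ − z·σ) = −(4.4833 − 1.645 × 4.2920) = −(-2.5770) = 2.5770%

2.58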